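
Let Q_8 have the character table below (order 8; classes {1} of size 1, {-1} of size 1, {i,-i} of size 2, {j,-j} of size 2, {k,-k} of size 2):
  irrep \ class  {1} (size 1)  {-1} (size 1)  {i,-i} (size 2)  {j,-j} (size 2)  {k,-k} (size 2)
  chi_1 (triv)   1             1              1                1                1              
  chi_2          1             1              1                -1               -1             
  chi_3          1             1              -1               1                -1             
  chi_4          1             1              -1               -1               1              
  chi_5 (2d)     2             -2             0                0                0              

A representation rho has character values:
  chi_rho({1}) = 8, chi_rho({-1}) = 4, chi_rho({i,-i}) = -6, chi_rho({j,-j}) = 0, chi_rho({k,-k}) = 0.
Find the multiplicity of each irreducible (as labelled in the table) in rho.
Multiplicities: chi_1: 0, chi_2: 0, chi_3: 3, chi_4: 3, chi_5: 1.

Why: Use <chi_rho, chi> = (1/|G|) sum_C |C| * chi_rho(C) * conj(chi(C)) with |G| = 8 for each irreducible chi in the table:
  <chi_rho, chi_1> = (1/8)[1*(8)*conj(1) + 1*(4)*conj(1) + 2*(-6)*conj(1) + 2*(0)*conj(1) + 2*(0)*conj(1)]
      = (1/8)[(8) + (4) + (-12) + (0) + (0)] = 0/8 = 0
  <chi_rho, chi_2> = (1/8)[1*(8)*conj(1) + 1*(4)*conj(1) + 2*(-6)*conj(1) + 2*(0)*conj(-1) + 2*(0)*conj(-1)]
      = (1/8)[(8) + (4) + (-12) + (0) + (0)] = 0/8 = 0
  <chi_rho, chi_3> = (1/8)[1*(8)*conj(1) + 1*(4)*conj(1) + 2*(-6)*conj(-1) + 2*(0)*conj(1) + 2*(0)*conj(-1)]
      = (1/8)[(8) + (4) + (12) + (0) + (0)] = 24/8 = 3
  <chi_rho, chi_4> = (1/8)[1*(8)*conj(1) + 1*(4)*conj(1) + 2*(-6)*conj(-1) + 2*(0)*conj(-1) + 2*(0)*conj(1)]
      = (1/8)[(8) + (4) + (12) + (0) + (0)] = 24/8 = 3
  <chi_rho, chi_5> = (1/8)[1*(8)*conj(2) + 1*(4)*conj(-2) + 2*(-6)*conj(0) + 2*(0)*conj(0) + 2*(0)*conj(0)]
      = (1/8)[(16) + (-8) + (0) + (0) + (0)] = 8/8 = 1
Dimension check: dim(rho) = sum (mult * dim) = 0*1 + 0*1 + 3*1 + 3*1 + 1*2 = 8 = chi_rho(e) = 8.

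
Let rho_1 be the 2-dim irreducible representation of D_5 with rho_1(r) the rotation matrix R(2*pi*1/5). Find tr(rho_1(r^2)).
chi_{rho_1}(r^2) = 2*cos(2*pi*1*2/5) = -sqrt(5)/2 - 1/2

Reasoning: rho_1(r^2) is rotation by angle 2*pi*1*2/5, whose trace is 2*cos(2*pi*1*2/5) = -sqrt(5)/2 - 1/2.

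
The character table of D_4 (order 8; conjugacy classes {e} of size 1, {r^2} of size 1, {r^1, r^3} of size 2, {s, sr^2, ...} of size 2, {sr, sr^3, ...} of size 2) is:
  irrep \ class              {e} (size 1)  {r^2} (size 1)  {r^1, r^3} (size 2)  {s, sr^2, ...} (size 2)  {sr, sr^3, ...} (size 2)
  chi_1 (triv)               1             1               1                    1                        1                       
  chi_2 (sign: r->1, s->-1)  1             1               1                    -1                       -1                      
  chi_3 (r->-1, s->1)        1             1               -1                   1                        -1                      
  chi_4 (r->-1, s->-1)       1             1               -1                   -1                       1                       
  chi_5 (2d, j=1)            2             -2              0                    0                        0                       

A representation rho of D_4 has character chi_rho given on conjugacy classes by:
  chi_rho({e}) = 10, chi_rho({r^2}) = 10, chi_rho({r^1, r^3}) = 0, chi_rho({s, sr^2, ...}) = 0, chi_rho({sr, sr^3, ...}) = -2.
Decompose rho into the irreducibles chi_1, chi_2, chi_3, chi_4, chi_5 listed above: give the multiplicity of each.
Multiplicities: chi_1: 2, chi_2: 3, chi_3: 3, chi_4: 2, chi_5: 0.

Solution. Use <chi_rho, chi> = (1/|G|) sum_C |C| * chi_rho(C) * conj(chi(C)) with |G| = 8 for each irreducible chi in the table:
  <chi_rho, chi_1> = (1/8)[1*(10)*conj(1) + 1*(10)*conj(1) + 2*(0)*conj(1) + 2*(0)*conj(1) + 2*(-2)*conj(1)]
      = (1/8)[(10) + (10) + (0) + (0) + (-4)] = 16/8 = 2
  <chi_rho, chi_2> = (1/8)[1*(10)*conj(1) + 1*(10)*conj(1) + 2*(0)*conj(1) + 2*(0)*conj(-1) + 2*(-2)*conj(-1)]
      = (1/8)[(10) + (10) + (0) + (0) + (4)] = 24/8 = 3
  <chi_rho, chi_3> = (1/8)[1*(10)*conj(1) + 1*(10)*conj(1) + 2*(0)*conj(-1) + 2*(0)*conj(1) + 2*(-2)*conj(-1)]
      = (1/8)[(10) + (10) + (0) + (0) + (4)] = 24/8 = 3
  <chi_rho, chi_4> = (1/8)[1*(10)*conj(1) + 1*(10)*conj(1) + 2*(0)*conj(-1) + 2*(0)*conj(-1) + 2*(-2)*conj(1)]
      = (1/8)[(10) + (10) + (0) + (0) + (-4)] = 16/8 = 2
  <chi_rho, chi_5> = (1/8)[1*(10)*conj(2) + 1*(10)*conj(-2) + 2*(0)*conj(0) + 2*(0)*conj(0) + 2*(-2)*conj(0)]
      = (1/8)[(20) + (-20) + (0) + (0) + (0)] = 0/8 = 0
Dimension check: dim(rho) = sum (mult * dim) = 2*1 + 3*1 + 3*1 + 2*1 + 0*2 = 10 = chi_rho(e) = 10.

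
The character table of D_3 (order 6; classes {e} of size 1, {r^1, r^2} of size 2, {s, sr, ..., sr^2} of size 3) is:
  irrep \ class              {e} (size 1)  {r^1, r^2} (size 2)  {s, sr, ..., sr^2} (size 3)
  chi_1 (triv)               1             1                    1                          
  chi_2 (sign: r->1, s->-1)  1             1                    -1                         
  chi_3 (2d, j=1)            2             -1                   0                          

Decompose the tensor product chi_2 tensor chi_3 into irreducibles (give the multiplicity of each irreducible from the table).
chi_2 tensor chi_3 = chi_3 (all other irreducibles have multiplicity 0).

Proof sketch: The character of a tensor product is the pointwise product (chi_2 * chi_3)(C) = chi_2(C) * chi_3(C):
  {e}: (1)*(2), {r^1, r^2}: (1)*(-1), {s, sr, ..., sr^2}: (-1)*(0)
so (chi_2 * chi_3) takes values
  {e} -> 2, {r^1, r^2} -> -1, {s, sr, ..., sr^2} -> 0.
Now take the inner product of this character with each irreducible chi from the table, <chi_2*chi_3, chi> = (1/6) sum_C |C| (chi_2*chi_3)(C) conj(chi(C)):
  <chi_2*chi_3, chi_1> = (1/6)[1*(2)*conj(1) + 2*(-1)*conj(1) + 3*(0)*conj(1)]
      = (1/6)[(2) + (-2) + (0)] = 0/6 = 0
  <chi_2*chi_3, chi_2> = (1/6)[1*(2)*conj(1) + 2*(-1)*conj(1) + 3*(0)*conj(-1)]
      = (1/6)[(2) + (-2) + (0)] = 0/6 = 0
  <chi_2*chi_3, chi_3> = (1/6)[1*(2)*conj(2) + 2*(-1)*conj(-1) + 3*(0)*conj(0)]
      = (1/6)[(4) + (2) + (0)] = 6/6 = 1
Hence the multiplicities are chi_3: 1. Dimension check: dim(chi_2)*dim(chi_3) = 1*2 = 2 and sum (mult * dim) = 1*2 = 2.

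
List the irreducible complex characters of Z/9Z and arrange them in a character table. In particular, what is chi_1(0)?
Character table of Z/9Z (irreps indexed chi_0,...,chi_8 with chi_k(m) = zeta_9^(k*m), zeta_9 = exp(2*pi*i/9)):
  irrep \ class  {0} (size 1)  {1} (size 1)    {2} (size 1)    {3} (size 1)    {4} (size 1)    {5} (size 1)    {6} (size 1)    {7} (size 1)    {8} (size 1)  
  chi_0          1             1               1               1               1               1               1               1               1             
  chi_1          1             exp(2*I*pi/9)   exp(4*I*pi/9)   exp(2*I*pi/3)   exp(8*I*pi/9)   exp(-8*I*pi/9)  exp(-2*I*pi/3)  exp(-4*I*pi/9)  exp(-2*I*pi/9)
  chi_2          1             exp(4*I*pi/9)   exp(8*I*pi/9)   exp(-2*I*pi/3)  exp(-2*I*pi/9)  exp(2*I*pi/9)   exp(2*I*pi/3)   exp(-8*I*pi/9)  exp(-4*I*pi/9)
  chi_3          1             exp(2*I*pi/3)   exp(-2*I*pi/3)  1               exp(2*I*pi/3)   exp(-2*I*pi/3)  1               exp(2*I*pi/3)   exp(-2*I*pi/3)
  chi_4          1             exp(8*I*pi/9)   exp(-2*I*pi/9)  exp(2*I*pi/3)   exp(-4*I*pi/9)  exp(4*I*pi/9)   exp(-2*I*pi/3)  exp(2*I*pi/9)   exp(-8*I*pi/9)
  chi_5          1             exp(-8*I*pi/9)  exp(2*I*pi/9)   exp(-2*I*pi/3)  exp(4*I*pi/9)   exp(-4*I*pi/9)  exp(2*I*pi/3)   exp(-2*I*pi/9)  exp(8*I*pi/9) 
  chi_6          1             exp(-2*I*pi/3)  exp(2*I*pi/3)   1               exp(-2*I*pi/3)  exp(2*I*pi/3)   1               exp(-2*I*pi/3)  exp(2*I*pi/3) 
  chi_7          1             exp(-4*I*pi/9)  exp(-8*I*pi/9)  exp(2*I*pi/3)   exp(2*I*pi/9)   exp(-2*I*pi/9)  exp(-2*I*pi/3)  exp(8*I*pi/9)   exp(4*I*pi/9) 
  chi_8          1             exp(-2*I*pi/9)  exp(-4*I*pi/9)  exp(-2*I*pi/3)  exp(-8*I*pi/9)  exp(8*I*pi/9)   exp(2*I*pi/3)   exp(4*I*pi/9)   exp(2*I*pi/9) 

Spot check: chi_1(0) = zeta_9^(1*0) = zeta_9^0 = 1.

Explanation: Z/9Z is abelian, so all 9 irreducible complex representations are 1-dimensional. They are given by chi_k(m) = zeta_9^(k*m) for k = 0,...,8. Row orthogonality: sum_m chi_k(m) conj(chi_l(m)) = 9 * [k = l].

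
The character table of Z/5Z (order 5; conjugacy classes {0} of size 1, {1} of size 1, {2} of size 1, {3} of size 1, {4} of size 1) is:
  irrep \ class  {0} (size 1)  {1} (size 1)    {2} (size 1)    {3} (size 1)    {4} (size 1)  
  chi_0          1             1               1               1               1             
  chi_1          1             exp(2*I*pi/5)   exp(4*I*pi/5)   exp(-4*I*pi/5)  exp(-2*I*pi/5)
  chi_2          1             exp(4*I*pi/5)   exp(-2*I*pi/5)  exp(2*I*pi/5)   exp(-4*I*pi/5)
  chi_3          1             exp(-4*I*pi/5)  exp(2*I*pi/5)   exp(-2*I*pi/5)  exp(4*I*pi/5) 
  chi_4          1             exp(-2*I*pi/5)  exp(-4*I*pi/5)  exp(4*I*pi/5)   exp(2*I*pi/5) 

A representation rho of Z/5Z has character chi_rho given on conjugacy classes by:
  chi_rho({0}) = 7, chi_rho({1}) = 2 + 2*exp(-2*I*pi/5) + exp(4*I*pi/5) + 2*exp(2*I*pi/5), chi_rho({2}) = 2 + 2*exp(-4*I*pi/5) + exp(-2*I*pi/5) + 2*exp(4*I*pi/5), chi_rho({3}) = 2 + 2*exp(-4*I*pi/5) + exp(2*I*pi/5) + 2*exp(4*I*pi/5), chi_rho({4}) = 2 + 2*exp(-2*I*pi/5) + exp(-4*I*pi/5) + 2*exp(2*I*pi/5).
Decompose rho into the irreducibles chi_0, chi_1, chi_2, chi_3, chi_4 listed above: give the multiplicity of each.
Multiplicities: chi_0: 2, chi_1: 2, chi_2: 1, chi_3: 0, chi_4: 2.

Why: Use <chi_rho, chi> = (1/|G|) sum_C |C| * chi_rho(C) * conj(chi(C)) with |G| = 5 for each irreducible chi in the table:
  <chi_rho, chi_0> = (1/5)[1*(7)*conj(1) + 1*(2 + 2*exp(-2*I*pi/5) + exp(4*I*pi/5) + 2*exp(2*I*pi/5))*conj(1) + 1*(2 + 2*exp(-4*I*pi/5) + exp(-2*I*pi/5) + 2*exp(4*I*pi/5))*conj(1) + 1*(2 + 2*exp(-4*I*pi/5) + exp(2*I*pi/5) + 2*exp(4*I*pi/5))*conj(1) + 1*(2 + 2*exp(-2*I*pi/5) + exp(-4*I*pi/5) + 2*exp(2*I*pi/5))*conj(1)]
      = (1/5)[(7) + (2 + 2*exp(-2*I*pi/5) + exp(4*I*pi/5) + 2*exp(2*I*pi/5)) + (2 + 2*exp(-4*I*pi/5) + exp(-2*I*pi/5) + 2*exp(4*I*pi/5)) + (2 + 2*exp(-4*I*pi/5) + exp(2*I*pi/5) + 2*exp(4*I*pi/5)) + (2 + 2*exp(-2*I*pi/5) + exp(-4*I*pi/5) + 2*exp(2*I*pi/5))] = 10/5 = 2
  <chi_rho, chi_1> = (1/5)[1*(7)*conj(1) + 1*(2 + 2*exp(-2*I*pi/5) + exp(4*I*pi/5) + 2*exp(2*I*pi/5))*conj(exp(2*I*pi/5)) + 1*(2 + 2*exp(-4*I*pi/5) + exp(-2*I*pi/5) + 2*exp(4*I*pi/5))*conj(exp(4*I*pi/5)) + 1*(2 + 2*exp(-4*I*pi/5) + exp(2*I*pi/5) + 2*exp(4*I*pi/5))*conj(exp(-4*I*pi/5)) + 1*(2 + 2*exp(-2*I*pi/5) + exp(-4*I*pi/5) + 2*exp(2*I*pi/5))*conj(exp(-2*I*pi/5))]
      = (1/5)[(7) + (2 + 2*exp(-2*I*pi/5) + 2*exp(-4*I*pi/5) + exp(2*I*pi/5)) + (2 + 2*exp(-4*I*pi/5) + exp(4*I*pi/5) + 2*exp(2*I*pi/5)) + (2 + 2*exp(-2*I*pi/5) + exp(-4*I*pi/5) + 2*exp(4*I*pi/5)) + (2 + exp(-2*I*pi/5) + 2*exp(4*I*pi/5) + 2*exp(2*I*pi/5))] = 10/5 = 2
  <chi_rho, chi_2> = (1/5)[1*(7)*conj(1) + 1*(2 + 2*exp(-2*I*pi/5) + exp(4*I*pi/5) + 2*exp(2*I*pi/5))*conj(exp(4*I*pi/5)) + 1*(2 + 2*exp(-4*I*pi/5) + exp(-2*I*pi/5) + 2*exp(4*I*pi/5))*conj(exp(-2*I*pi/5)) + 1*(2 + 2*exp(-4*I*pi/5) + exp(2*I*pi/5) + 2*exp(4*I*pi/5))*conj(exp(2*I*pi/5)) + 1*(2 + 2*exp(-2*I*pi/5) + exp(-4*I*pi/5) + 2*exp(2*I*pi/5))*conj(exp(-4*I*pi/5))]
      = (1/5)[(7) + (1 + 2*exp(-2*I*pi/5) + 2*exp(-4*I*pi/5) + 2*exp(4*I*pi/5)) + (1 + 2*exp(-2*I*pi/5) + 2*exp(-4*I*pi/5) + 2*exp(2*I*pi/5)) + (1 + 2*exp(-2*I*pi/5) + 2*exp(4*I*pi/5) + 2*exp(2*I*pi/5)) + (1 + 2*exp(-4*I*pi/5) + 2*exp(4*I*pi/5) + 2*exp(2*I*pi/5))] = 5/5 = 1
  <chi_rho, chi_3> = (1/5)[1*(7)*conj(1) + 1*(2 + 2*exp(-2*I*pi/5) + exp(4*I*pi/5) + 2*exp(2*I*pi/5))*conj(exp(-4*I*pi/5)) + 1*(2 + 2*exp(-4*I*pi/5) + exp(-2*I*pi/5) + 2*exp(4*I*pi/5))*conj(exp(2*I*pi/5)) + 1*(2 + 2*exp(-4*I*pi/5) + exp(2*I*pi/5) + 2*exp(4*I*pi/5))*conj(exp(-2*I*pi/5)) + 1*(2 + 2*exp(-2*I*pi/5) + exp(-4*I*pi/5) + 2*exp(2*I*pi/5))*conj(exp(4*I*pi/5))]
      = (1/5)[(7) + (2*exp(-4*I*pi/5) + exp(-2*I*pi/5) + 2*exp(4*I*pi/5) + 2*exp(2*I*pi/5)) + (2*exp(-2*I*pi/5) + exp(-4*I*pi/5) + 2*exp(4*I*pi/5) + 2*exp(2*I*pi/5)) + (2*exp(-2*I*pi/5) + 2*exp(-4*I*pi/5) + exp(4*I*pi/5) + 2*exp(2*I*pi/5)) + (2*exp(-2*I*pi/5) + 2*exp(-4*I*pi/5) + exp(2*I*pi/5) + 2*exp(4*I*pi/5))] = 0/5 = 0
  <chi_rho, chi_4> = (1/5)[1*(7)*conj(1) + 1*(2 + 2*exp(-2*I*pi/5) + exp(4*I*pi/5) + 2*exp(2*I*pi/5))*conj(exp(-2*I*pi/5)) + 1*(2 + 2*exp(-4*I*pi/5) + exp(-2*I*pi/5) + 2*exp(4*I*pi/5))*conj(exp(-4*I*pi/5)) + 1*(2 + 2*exp(-4*I*pi/5) + exp(2*I*pi/5) + 2*exp(4*I*pi/5))*conj(exp(4*I*pi/5)) + 1*(2 + 2*exp(-2*I*pi/5) + exp(-4*I*pi/5) + 2*exp(2*I*pi/5))*conj(exp(2*I*pi/5))]
      = (1/5)[(7) + (2 + exp(-4*I*pi/5) + 2*exp(4*I*pi/5) + 2*exp(2*I*pi/5)) + (2 + 2*exp(-2*I*pi/5) + exp(2*I*pi/5) + 2*exp(4*I*pi/5)) + (2 + 2*exp(-4*I*pi/5) + exp(-2*I*pi/5) + 2*exp(2*I*pi/5)) + (2 + 2*exp(-2*I*pi/5) + 2*exp(-4*I*pi/5) + exp(4*I*pi/5))] = 10/5 = 2
(Exp terms are combined using exp(i*s)*conj(exp(i*t)) = exp(i*(s-t)), and sums of them are collapsed using the identity that for every m > 1 the m distinct m-th roots of unity sum to 0, e.g. 1 + exp(2*I*pi/3) + exp(-2*I*pi/3) = 0.)
Dimension check: dim(rho) = sum (mult * dim) = 2*1 + 2*1 + 1*1 + 0*1 + 2*1 = 7 = chi_rho(e) = 7.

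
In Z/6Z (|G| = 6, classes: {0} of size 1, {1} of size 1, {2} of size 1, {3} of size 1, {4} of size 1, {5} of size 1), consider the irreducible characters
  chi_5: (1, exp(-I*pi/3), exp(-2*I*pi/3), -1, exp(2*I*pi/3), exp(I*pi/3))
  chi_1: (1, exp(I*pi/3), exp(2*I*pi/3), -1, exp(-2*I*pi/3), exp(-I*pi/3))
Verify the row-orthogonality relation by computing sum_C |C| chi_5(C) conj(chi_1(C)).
Sum = 0; so <chi_5, chi_1> = 0 (distinct irreducibles are orthogonal).

Explanation: Compute term by term over conjugacy classes (|C| * chi_5(C) * conj(chi_1(C))):
  1*(1)*conj(1) + 1*(exp(-I*pi/3))*conj(exp(I*pi/3)) + 1*(exp(-2*I*pi/3))*conj(exp(2*I*pi/3)) + 1*(-1)*conj(-1) + 1*(exp(2*I*pi/3))*conj(exp(-2*I*pi/3)) + 1*(exp(I*pi/3))*conj(exp(-I*pi/3))
  = (1) + (exp(-2*I*pi/3)) + (exp(2*I*pi/3)) + (1) + (exp(-2*I*pi/3)) + (exp(2*I*pi/3))
  = 0.
(Exp terms are combined using exp(i*s)*conj(exp(i*t)) = exp(i*(s-t)), and sums of them are collapsed using the identity that for every m > 1 the m distinct m-th roots of unity sum to 0, e.g. 1 + exp(2*I*pi/3) + exp(-2*I*pi/3) = 0.)
Dividing by |G| = 6 gives 0/6 = 0, matching the row-orthogonality relation <chi_5, chi_1> = [chi_5 = chi_1].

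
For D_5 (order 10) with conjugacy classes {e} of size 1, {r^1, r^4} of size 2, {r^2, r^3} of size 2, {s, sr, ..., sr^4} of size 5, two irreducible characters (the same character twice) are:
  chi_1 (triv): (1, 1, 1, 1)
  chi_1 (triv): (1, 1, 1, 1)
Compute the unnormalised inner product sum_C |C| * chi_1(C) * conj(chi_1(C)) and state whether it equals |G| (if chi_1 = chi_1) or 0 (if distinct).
Sum = 10 = |G| = 10; so <chi_1, chi_1> = 1 (norm-1 confirms irreducibility).

Proof sketch: Compute term by term over conjugacy classes (|C| * chi_1(C) * conj(chi_1(C))):
  1*(1)*conj(1) + 2*(1)*conj(1) + 2*(1)*conj(1) + 5*(1)*conj(1)
  = (1) + (2) + (2) + (5)
  = 10.
Dividing by |G| = 10 gives 10/10 = 1, matching the row-orthogonality relation <chi_1, chi_1> = [chi_1 = chi_1].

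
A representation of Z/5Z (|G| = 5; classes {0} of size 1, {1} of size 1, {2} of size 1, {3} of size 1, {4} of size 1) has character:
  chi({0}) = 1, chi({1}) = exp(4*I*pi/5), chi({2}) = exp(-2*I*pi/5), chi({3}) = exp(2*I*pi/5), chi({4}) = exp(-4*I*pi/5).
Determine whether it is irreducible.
Irreducible: <chi, chi> = 1.

Explanation: <chi, chi> = (1/|G|) sum_C |C| * |chi(C)|^2 = (1/5)[1*|1|^2 + 1*|exp(4*I*pi/5)|^2 + 1*|exp(-2*I*pi/5)|^2 + 1*|exp(2*I*pi/5)|^2 + 1*|exp(-4*I*pi/5)|^2]
  = (1/5)[(1) + (1) + (1) + (1) + (1)] = 5/5 = 1.
(Exp terms are combined using exp(i*s)*conj(exp(i*t)) = exp(i*(s-t)), and sums of them are collapsed using the identity that for every m > 1 the m distinct m-th roots of unity sum to 0, e.g. 1 + exp(2*I*pi/3) + exp(-2*I*pi/3) = 0.)
A character is irreducible iff <chi, chi> = 1, so this representation is irreducible.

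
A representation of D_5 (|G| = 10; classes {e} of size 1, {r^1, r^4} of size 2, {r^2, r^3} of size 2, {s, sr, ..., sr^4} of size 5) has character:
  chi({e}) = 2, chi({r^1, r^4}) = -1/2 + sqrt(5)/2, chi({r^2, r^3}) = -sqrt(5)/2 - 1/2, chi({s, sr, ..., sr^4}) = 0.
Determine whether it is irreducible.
Irreducible: <chi, chi> = 1.

Solution. <chi, chi> = (1/|G|) sum_C |C| * |chi(C)|^2 = (1/10)[1*|2|^2 + 2*|-1/2 + sqrt(5)/2|^2 + 2*|-sqrt(5)/2 - 1/2|^2 + 5*|0|^2]
  = (1/10)[(4) + (3 - sqrt(5)) + (sqrt(5) + 3) + (0)] = 10/10 = 1.
A character is irreducible iff <chi, chi> = 1, so this representation is irreducible.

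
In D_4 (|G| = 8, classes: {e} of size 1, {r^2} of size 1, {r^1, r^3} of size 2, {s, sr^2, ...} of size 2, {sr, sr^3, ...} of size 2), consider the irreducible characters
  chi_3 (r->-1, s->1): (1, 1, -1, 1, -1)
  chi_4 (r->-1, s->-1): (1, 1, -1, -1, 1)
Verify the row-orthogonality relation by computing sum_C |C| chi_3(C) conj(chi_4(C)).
Sum = 0; so <chi_3, chi_4> = 0 (distinct irreducibles are orthogonal).

Why: Compute term by term over conjugacy classes (|C| * chi_3(C) * conj(chi_4(C))):
  1*(1)*conj(1) + 1*(1)*conj(1) + 2*(-1)*conj(-1) + 2*(1)*conj(-1) + 2*(-1)*conj(1)
  = (1) + (1) + (2) + (-2) + (-2)
  = 0.
Dividing by |G| = 8 gives 0/8 = 0, matching the row-orthogonality relation <chi_3, chi_4> = [chi_3 = chi_4].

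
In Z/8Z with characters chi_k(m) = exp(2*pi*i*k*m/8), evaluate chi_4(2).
chi_4(2) = zeta_8^8 = 1

Proof sketch: chi_4(2) = zeta_8^(4*2) = zeta_8^8. Since zeta_8^8 = 1, this equals zeta_8^0 = exp(2*pi*i*0/8) = 1.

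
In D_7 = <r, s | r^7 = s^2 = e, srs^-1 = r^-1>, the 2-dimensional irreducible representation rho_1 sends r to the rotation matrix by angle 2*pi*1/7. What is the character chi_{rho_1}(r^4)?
chi_{rho_1}(r^4) = 2*cos(2*pi*1*4/7) = -2*cos(pi/7)

Details: rho_1(r^4) is rotation by angle 2*pi*1*4/7, whose trace is 2*cos(2*pi*1*4/7) = -2*cos(pi/7).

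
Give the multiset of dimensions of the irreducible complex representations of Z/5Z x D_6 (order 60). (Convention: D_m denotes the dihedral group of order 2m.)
Dimensions: 1, 1, 1, 1, 1, 1, 1, 1, 1, 1, 1, 1, 1, 1, 1, 1, 1, 1, 1, 1, 2, 2, 2, 2, 2, 2, 2, 2, 2, 2

Why: There are 30 irreducibles (= number of conjugacy classes). Their dimensions d_i satisfy sum d_i^2 = |G| = 60: 1 + 1 + 1 + 1 + 1 + 1 + 1 + 1 + 1 + 1 + 1 + 1 + 1 + 1 + 1 + 1 + 1 + 1 + 1 + 1 + 4 + 4 + 4 + 4 + 4 + 4 + 4 + 4 + 4 + 4 = 60. (For the product with Z/5Z: each of the 5 1-dim characters of Z/5Z tensors with each irrep of D_6, giving 5 copies of each D_6-dimension.)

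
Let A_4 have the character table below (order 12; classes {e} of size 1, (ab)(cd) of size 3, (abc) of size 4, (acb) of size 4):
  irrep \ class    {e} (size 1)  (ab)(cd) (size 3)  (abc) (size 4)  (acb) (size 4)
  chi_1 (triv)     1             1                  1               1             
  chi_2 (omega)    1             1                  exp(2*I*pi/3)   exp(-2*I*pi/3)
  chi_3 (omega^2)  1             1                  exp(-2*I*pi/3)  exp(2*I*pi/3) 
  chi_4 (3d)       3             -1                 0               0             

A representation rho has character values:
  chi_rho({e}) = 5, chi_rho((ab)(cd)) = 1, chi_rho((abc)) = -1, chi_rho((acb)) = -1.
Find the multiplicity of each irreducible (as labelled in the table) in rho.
Multiplicities: chi_1: 0, chi_2: 1, chi_3: 1, chi_4: 1.

Use <chi_rho, chi> = (1/|G|) sum_C |C| * chi_rho(C) * conj(chi(C)) with |G| = 12 for each irreducible chi in the table:
  <chi_rho, chi_1> = (1/12)[1*(5)*conj(1) + 3*(1)*conj(1) + 4*(-1)*conj(1) + 4*(-1)*conj(1)]
      = (1/12)[(5) + (3) + (-4) + (-4)] = 0/12 = 0
  <chi_rho, chi_2> = (1/12)[1*(5)*conj(1) + 3*(1)*conj(1) + 4*(-1)*conj(exp(2*I*pi/3)) + 4*(-1)*conj(exp(-2*I*pi/3))]
      = (1/12)[(5) + (3) + (4 + 4*exp(2*I*pi/3)) + (4 + 4*exp(-2*I*pi/3))] = 12/12 = 1
  <chi_rho, chi_3> = (1/12)[1*(5)*conj(1) + 3*(1)*conj(1) + 4*(-1)*conj(exp(-2*I*pi/3)) + 4*(-1)*conj(exp(2*I*pi/3))]
      = (1/12)[(5) + (3) + (4 + 4*exp(-2*I*pi/3)) + (4 + 4*exp(2*I*pi/3))] = 12/12 = 1
  <chi_rho, chi_4> = (1/12)[1*(5)*conj(3) + 3*(1)*conj(-1) + 4*(-1)*conj(0) + 4*(-1)*conj(0)]
      = (1/12)[(15) + (-3) + (0) + (0)] = 12/12 = 1
(Exp terms are combined using exp(i*s)*conj(exp(i*t)) = exp(i*(s-t)), and sums of them are collapsed using the identity that for every m > 1 the m distinct m-th roots of unity sum to 0, e.g. 1 + exp(2*I*pi/3) + exp(-2*I*pi/3) = 0.)
Dimension check: dim(rho) = sum (mult * dim) = 0*1 + 1*1 + 1*1 + 1*3 = 5 = chi_rho(e) = 5.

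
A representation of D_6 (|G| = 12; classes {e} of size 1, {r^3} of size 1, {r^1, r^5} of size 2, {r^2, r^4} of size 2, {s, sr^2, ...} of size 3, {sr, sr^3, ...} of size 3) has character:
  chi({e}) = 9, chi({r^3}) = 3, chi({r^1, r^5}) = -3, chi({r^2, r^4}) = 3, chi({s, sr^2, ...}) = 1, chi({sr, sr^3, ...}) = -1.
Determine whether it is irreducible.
Not irreducible (reducible): <chi, chi> = 11 > 1.

<chi, chi> = (1/|G|) sum_C |C| * |chi(C)|^2 = (1/12)[1*|9|^2 + 1*|3|^2 + 2*|-3|^2 + 2*|3|^2 + 3*|1|^2 + 3*|-1|^2]
  = (1/12)[(81) + (9) + (18) + (18) + (3) + (3)] = 132/12 = 11.
A character is irreducible iff <chi, chi> = 1, so this representation is reducible.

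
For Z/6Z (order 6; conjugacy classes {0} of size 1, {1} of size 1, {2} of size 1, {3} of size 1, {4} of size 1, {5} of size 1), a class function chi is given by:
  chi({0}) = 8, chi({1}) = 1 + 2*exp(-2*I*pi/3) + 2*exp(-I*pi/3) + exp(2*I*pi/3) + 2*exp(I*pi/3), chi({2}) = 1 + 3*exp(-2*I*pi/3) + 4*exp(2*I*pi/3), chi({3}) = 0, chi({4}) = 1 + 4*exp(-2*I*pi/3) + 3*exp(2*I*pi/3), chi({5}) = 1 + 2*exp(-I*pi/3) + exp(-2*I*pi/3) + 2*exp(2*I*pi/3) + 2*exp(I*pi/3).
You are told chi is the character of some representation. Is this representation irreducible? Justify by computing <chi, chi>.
Not irreducible (reducible): <chi, chi> = 14 > 1.

Solution. <chi, chi> = (1/|G|) sum_C |C| * |chi(C)|^2 = (1/6)[1*|8|^2 + 1*|1 + 2*exp(-2*I*pi/3) + 2*exp(-I*pi/3) + exp(2*I*pi/3) + 2*exp(I*pi/3)|^2 + 1*|1 + 3*exp(-2*I*pi/3) + 4*exp(2*I*pi/3)|^2 + 1*|0|^2 + 1*|1 + 4*exp(-2*I*pi/3) + 3*exp(2*I*pi/3)|^2 + 1*|1 + 2*exp(-I*pi/3) + exp(-2*I*pi/3) + 2*exp(2*I*pi/3) + 2*exp(I*pi/3)|^2]
  = (1/6)[(64) + (3) + (7) + (0) + (7) + (3)] = 84/6 = 14.
(Exp terms are combined using exp(i*s)*conj(exp(i*t)) = exp(i*(s-t)), and sums of them are collapsed using the identity that for every m > 1 the m distinct m-th roots of unity sum to 0, e.g. 1 + exp(2*I*pi/3) + exp(-2*I*pi/3) = 0.)
A character is irreducible iff <chi, chi> = 1, so this representation is reducible.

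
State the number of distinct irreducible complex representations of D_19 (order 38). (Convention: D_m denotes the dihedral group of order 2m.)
11

Working: The number of irreducible complex representations of a finite group equals its number of conjugacy classes. D_19 has 11 conjugacy classes ((n+3)/2 for n odd), so D_19 (order 38) has exactly 11 irreducible complex representations.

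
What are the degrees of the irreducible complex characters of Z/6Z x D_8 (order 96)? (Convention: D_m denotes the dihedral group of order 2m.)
Dimensions: 1, 1, 1, 1, 1, 1, 1, 1, 1, 1, 1, 1, 1, 1, 1, 1, 1, 1, 1, 1, 1, 1, 1, 1, 2, 2, 2, 2, 2, 2, 2, 2, 2, 2, 2, 2, 2, 2, 2, 2, 2, 2

There are 42 irreducibles (= number of conjugacy classes). Their dimensions d_i satisfy sum d_i^2 = |G| = 96: 1 + 1 + 1 + 1 + 1 + 1 + 1 + 1 + 1 + 1 + 1 + 1 + 1 + 1 + 1 + 1 + 1 + 1 + 1 + 1 + 1 + 1 + 1 + 1 + 4 + 4 + 4 + 4 + 4 + 4 + 4 + 4 + 4 + 4 + 4 + 4 + 4 + 4 + 4 + 4 + 4 + 4 = 96. (For the product with Z/6Z: each of the 6 1-dim characters of Z/6Z tensors with each irrep of D_8, giving 6 copies of each D_8-dimension.)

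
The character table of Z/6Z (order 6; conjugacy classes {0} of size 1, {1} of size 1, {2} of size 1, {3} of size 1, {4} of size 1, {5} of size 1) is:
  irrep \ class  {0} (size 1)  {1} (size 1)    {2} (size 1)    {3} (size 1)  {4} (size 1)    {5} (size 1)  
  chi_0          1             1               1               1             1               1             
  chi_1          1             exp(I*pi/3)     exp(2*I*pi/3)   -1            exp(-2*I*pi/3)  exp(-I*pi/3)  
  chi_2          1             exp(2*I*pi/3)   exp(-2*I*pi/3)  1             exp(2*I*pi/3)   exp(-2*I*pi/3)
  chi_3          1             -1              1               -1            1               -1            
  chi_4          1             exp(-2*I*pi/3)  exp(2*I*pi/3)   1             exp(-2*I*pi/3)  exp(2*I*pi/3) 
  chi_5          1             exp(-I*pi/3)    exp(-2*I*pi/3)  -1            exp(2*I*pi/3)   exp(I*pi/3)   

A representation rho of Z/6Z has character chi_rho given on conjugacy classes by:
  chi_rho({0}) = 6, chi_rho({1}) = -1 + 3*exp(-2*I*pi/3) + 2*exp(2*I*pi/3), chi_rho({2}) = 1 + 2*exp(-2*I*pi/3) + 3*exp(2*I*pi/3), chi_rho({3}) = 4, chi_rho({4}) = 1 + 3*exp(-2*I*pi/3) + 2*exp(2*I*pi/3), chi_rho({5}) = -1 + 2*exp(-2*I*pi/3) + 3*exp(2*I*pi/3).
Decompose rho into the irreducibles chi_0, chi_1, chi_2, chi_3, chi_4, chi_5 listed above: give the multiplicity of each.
Multiplicities: chi_0: 0, chi_1: 0, chi_2: 2, chi_3: 1, chi_4: 3, chi_5: 0.

Use <chi_rho, chi> = (1/|G|) sum_C |C| * chi_rho(C) * conj(chi(C)) with |G| = 6 for each irreducible chi in the table:
  <chi_rho, chi_0> = (1/6)[1*(6)*conj(1) + 1*(-1 + 3*exp(-2*I*pi/3) + 2*exp(2*I*pi/3))*conj(1) + 1*(1 + 2*exp(-2*I*pi/3) + 3*exp(2*I*pi/3))*conj(1) + 1*(4)*conj(1) + 1*(1 + 3*exp(-2*I*pi/3) + 2*exp(2*I*pi/3))*conj(1) + 1*(-1 + 2*exp(-2*I*pi/3) + 3*exp(2*I*pi/3))*conj(1)]
      = (1/6)[(6) + (-1 + 3*exp(-2*I*pi/3) + 2*exp(2*I*pi/3)) + (1 + 2*exp(-2*I*pi/3) + 3*exp(2*I*pi/3)) + (4) + (1 + 3*exp(-2*I*pi/3) + 2*exp(2*I*pi/3)) + (-1 + 2*exp(-2*I*pi/3) + 3*exp(2*I*pi/3))] = 0/6 = 0
  <chi_rho, chi_1> = (1/6)[1*(6)*conj(1) + 1*(-1 + 3*exp(-2*I*pi/3) + 2*exp(2*I*pi/3))*conj(exp(I*pi/3)) + 1*(1 + 2*exp(-2*I*pi/3) + 3*exp(2*I*pi/3))*conj(exp(2*I*pi/3)) + 1*(4)*conj(-1) + 1*(1 + 3*exp(-2*I*pi/3) + 2*exp(2*I*pi/3))*conj(exp(-2*I*pi/3)) + 1*(-1 + 2*exp(-2*I*pi/3) + 3*exp(2*I*pi/3))*conj(exp(-I*pi/3))]
      = (1/6)[(6) + (-3 - exp(-I*pi/3) + 2*exp(I*pi/3)) + (3 + exp(-2*I*pi/3) + 2*exp(2*I*pi/3)) + (-4) + (3 + 2*exp(-2*I*pi/3) + exp(2*I*pi/3)) + (-3 + 2*exp(-I*pi/3) - exp(I*pi/3))] = 0/6 = 0
  <chi_rho, chi_2> = (1/6)[1*(6)*conj(1) + 1*(-1 + 3*exp(-2*I*pi/3) + 2*exp(2*I*pi/3))*conj(exp(2*I*pi/3)) + 1*(1 + 2*exp(-2*I*pi/3) + 3*exp(2*I*pi/3))*conj(exp(-2*I*pi/3)) + 1*(4)*conj(1) + 1*(1 + 3*exp(-2*I*pi/3) + 2*exp(2*I*pi/3))*conj(exp(2*I*pi/3)) + 1*(-1 + 2*exp(-2*I*pi/3) + 3*exp(2*I*pi/3))*conj(exp(-2*I*pi/3))]
      = (1/6)[(6) + (2 - exp(-2*I*pi/3) + 3*exp(2*I*pi/3)) + (2 + 3*exp(-2*I*pi/3) + exp(2*I*pi/3)) + (4) + (2 + exp(-2*I*pi/3) + 3*exp(2*I*pi/3)) + (2 + 3*exp(-2*I*pi/3) - exp(2*I*pi/3))] = 12/6 = 2
  <chi_rho, chi_3> = (1/6)[1*(6)*conj(1) + 1*(-1 + 3*exp(-2*I*pi/3) + 2*exp(2*I*pi/3))*conj(-1) + 1*(1 + 2*exp(-2*I*pi/3) + 3*exp(2*I*pi/3))*conj(1) + 1*(4)*conj(-1) + 1*(1 + 3*exp(-2*I*pi/3) + 2*exp(2*I*pi/3))*conj(1) + 1*(-1 + 2*exp(-2*I*pi/3) + 3*exp(2*I*pi/3))*conj(-1)]
      = (1/6)[(6) + (1 - 2*exp(2*I*pi/3) - 3*exp(-2*I*pi/3)) + (1 + 2*exp(-2*I*pi/3) + 3*exp(2*I*pi/3)) + (-4) + (1 + 3*exp(-2*I*pi/3) + 2*exp(2*I*pi/3)) + (1 - 3*exp(2*I*pi/3) - 2*exp(-2*I*pi/3))] = 6/6 = 1
  <chi_rho, chi_4> = (1/6)[1*(6)*conj(1) + 1*(-1 + 3*exp(-2*I*pi/3) + 2*exp(2*I*pi/3))*conj(exp(-2*I*pi/3)) + 1*(1 + 2*exp(-2*I*pi/3) + 3*exp(2*I*pi/3))*conj(exp(2*I*pi/3)) + 1*(4)*conj(1) + 1*(1 + 3*exp(-2*I*pi/3) + 2*exp(2*I*pi/3))*conj(exp(-2*I*pi/3)) + 1*(-1 + 2*exp(-2*I*pi/3) + 3*exp(2*I*pi/3))*conj(exp(2*I*pi/3))]
      = (1/6)[(6) + (3 + 2*exp(-2*I*pi/3) - exp(2*I*pi/3)) + (3 + exp(-2*I*pi/3) + 2*exp(2*I*pi/3)) + (4) + (3 + 2*exp(-2*I*pi/3) + exp(2*I*pi/3)) + (3 - exp(-2*I*pi/3) + 2*exp(2*I*pi/3))] = 18/6 = 3
  <chi_rho, chi_5> = (1/6)[1*(6)*conj(1) + 1*(-1 + 3*exp(-2*I*pi/3) + 2*exp(2*I*pi/3))*conj(exp(-I*pi/3)) + 1*(1 + 2*exp(-2*I*pi/3) + 3*exp(2*I*pi/3))*conj(exp(-2*I*pi/3)) + 1*(4)*conj(-1) + 1*(1 + 3*exp(-2*I*pi/3) + 2*exp(2*I*pi/3))*conj(exp(2*I*pi/3)) + 1*(-1 + 2*exp(-2*I*pi/3) + 3*exp(2*I*pi/3))*conj(exp(I*pi/3))]
      = (1/6)[(6) + (-2 + 3*exp(-I*pi/3) - exp(I*pi/3)) + (2 + 3*exp(-2*I*pi/3) + exp(2*I*pi/3)) + (-4) + (2 + exp(-2*I*pi/3) + 3*exp(2*I*pi/3)) + (-2 - exp(-I*pi/3) + 3*exp(I*pi/3))] = 0/6 = 0
(Exp terms are combined using exp(i*s)*conj(exp(i*t)) = exp(i*(s-t)), and sums of them are collapsed using the identity that for every m > 1 the m distinct m-th roots of unity sum to 0, e.g. 1 + exp(2*I*pi/3) + exp(-2*I*pi/3) = 0.)
Dimension check: dim(rho) = sum (mult * dim) = 0*1 + 0*1 + 2*1 + 1*1 + 3*1 + 0*1 = 6 = chi_rho(e) = 6.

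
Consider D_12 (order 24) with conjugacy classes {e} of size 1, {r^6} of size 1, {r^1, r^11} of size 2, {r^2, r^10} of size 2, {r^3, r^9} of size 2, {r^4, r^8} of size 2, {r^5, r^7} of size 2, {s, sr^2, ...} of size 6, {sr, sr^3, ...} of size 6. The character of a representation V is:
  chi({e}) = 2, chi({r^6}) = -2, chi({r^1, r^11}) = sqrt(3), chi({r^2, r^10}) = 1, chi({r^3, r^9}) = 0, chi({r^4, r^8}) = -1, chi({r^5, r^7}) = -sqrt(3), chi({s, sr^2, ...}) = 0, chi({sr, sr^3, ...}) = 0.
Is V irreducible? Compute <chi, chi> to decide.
Irreducible: <chi, chi> = 1.

Solution. <chi, chi> = (1/|G|) sum_C |C| * |chi(C)|^2 = (1/24)[1*|2|^2 + 1*|-2|^2 + 2*|sqrt(3)|^2 + 2*|1|^2 + 2*|0|^2 + 2*|-1|^2 + 2*|-sqrt(3)|^2 + 6*|0|^2 + 6*|0|^2]
  = (1/24)[(4) + (4) + (6) + (2) + (0) + (2) + (6) + (0) + (0)] = 24/24 = 1.
A character is irreducible iff <chi, chi> = 1, so this representation is irreducible.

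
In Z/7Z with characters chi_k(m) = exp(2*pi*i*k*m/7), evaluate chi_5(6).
chi_5(6) = zeta_7^30 = exp(4*I*pi/7)

Explanation: chi_5(6) = zeta_7^(5*6) = zeta_7^30. Since zeta_7^7 = 1, this equals zeta_7^2 = exp(2*pi*i*2/7) = exp(4*I*pi/7).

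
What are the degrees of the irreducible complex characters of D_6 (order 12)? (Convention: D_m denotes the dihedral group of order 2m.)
Dimensions: 1, 1, 1, 1, 2, 2

Working: There are 6 irreducibles (= number of conjugacy classes). Their dimensions d_i satisfy sum d_i^2 = |G| = 12: 1 + 1 + 1 + 1 + 4 + 4 = 12.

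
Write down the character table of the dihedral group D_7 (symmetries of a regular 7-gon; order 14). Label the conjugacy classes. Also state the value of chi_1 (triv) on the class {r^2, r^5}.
Conjugacy classes: {e} of size 1, {r^1, r^6} of size 2, {r^2, r^5} of size 2, {r^3, r^4} of size 2, {s, sr, ..., sr^6} of size 7.
Character table:
  irrep \ class              {e} (size 1)  {r^1, r^6} (size 2)  {r^2, r^5} (size 2)  {r^3, r^4} (size 2)  {s, sr, ..., sr^6} (size 7)
  chi_1 (triv)               1             1                    1                    1                    1                          
  chi_2 (sign: r->1, s->-1)  1             1                    1                    1                    -1                         
  chi_3 (2d, j=1)            2             2*cos(2*pi/7)        -2*cos(3*pi/7)       -2*cos(pi/7)         0                          
  chi_4 (2d, j=2)            2             -2*cos(3*pi/7)       -2*cos(pi/7)         2*cos(2*pi/7)        0                          
  chi_5 (2d, j=3)            2             -2*cos(pi/7)         2*cos(2*pi/7)        -2*cos(3*pi/7)       0                          

Spot check: chi_1 (triv) on {r^2, r^5} = 1.

Argument: D_7 has order 2*7 = 14 with 5 conjugacy classes, hence 5 irreducibles. Sum of squared dims 1 + 1 + 4 + 4 + 4 = 14 = |G|. Linear characters come from the abelianisation; the 2-dimensional irreps have character r^k -> 2*cos(2*pi*j*k/7), reflections -> 0.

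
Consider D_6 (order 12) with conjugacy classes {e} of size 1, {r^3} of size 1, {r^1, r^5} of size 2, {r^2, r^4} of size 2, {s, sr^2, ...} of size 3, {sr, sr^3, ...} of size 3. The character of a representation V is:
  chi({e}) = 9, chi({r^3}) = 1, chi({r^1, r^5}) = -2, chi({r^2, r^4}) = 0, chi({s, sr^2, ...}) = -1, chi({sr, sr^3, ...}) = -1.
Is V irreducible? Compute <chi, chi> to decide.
Not irreducible (reducible): <chi, chi> = 8 > 1.

Derivation: <chi, chi> = (1/|G|) sum_C |C| * |chi(C)|^2 = (1/12)[1*|9|^2 + 1*|1|^2 + 2*|-2|^2 + 2*|0|^2 + 3*|-1|^2 + 3*|-1|^2]
  = (1/12)[(81) + (1) + (8) + (0) + (3) + (3)] = 96/12 = 8.
A character is irreducible iff <chi, chi> = 1, so this representation is reducible.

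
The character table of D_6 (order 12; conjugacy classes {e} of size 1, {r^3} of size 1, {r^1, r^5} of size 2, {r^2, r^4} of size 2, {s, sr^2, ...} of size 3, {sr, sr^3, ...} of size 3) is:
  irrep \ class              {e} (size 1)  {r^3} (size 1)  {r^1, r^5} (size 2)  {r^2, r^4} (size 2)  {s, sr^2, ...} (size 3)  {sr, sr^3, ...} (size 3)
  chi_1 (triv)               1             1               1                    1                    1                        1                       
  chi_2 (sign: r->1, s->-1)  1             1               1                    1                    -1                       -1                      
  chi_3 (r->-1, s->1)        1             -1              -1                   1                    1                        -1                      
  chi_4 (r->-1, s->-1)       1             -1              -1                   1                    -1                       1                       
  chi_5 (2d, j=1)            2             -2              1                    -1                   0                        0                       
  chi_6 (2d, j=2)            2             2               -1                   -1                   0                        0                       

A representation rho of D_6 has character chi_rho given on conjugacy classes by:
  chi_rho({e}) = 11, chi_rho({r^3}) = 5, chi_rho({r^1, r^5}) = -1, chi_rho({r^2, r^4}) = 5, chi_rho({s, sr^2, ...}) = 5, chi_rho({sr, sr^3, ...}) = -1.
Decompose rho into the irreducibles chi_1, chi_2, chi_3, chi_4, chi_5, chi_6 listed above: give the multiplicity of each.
Multiplicities: chi_1: 3, chi_2: 1, chi_3: 3, chi_4: 0, chi_5: 0, chi_6: 2.

Explanation: Use <chi_rho, chi> = (1/|G|) sum_C |C| * chi_rho(C) * conj(chi(C)) with |G| = 12 for each irreducible chi in the table:
  <chi_rho, chi_1> = (1/12)[1*(11)*conj(1) + 1*(5)*conj(1) + 2*(-1)*conj(1) + 2*(5)*conj(1) + 3*(5)*conj(1) + 3*(-1)*conj(1)]
      = (1/12)[(11) + (5) + (-2) + (10) + (15) + (-3)] = 36/12 = 3
  <chi_rho, chi_2> = (1/12)[1*(11)*conj(1) + 1*(5)*conj(1) + 2*(-1)*conj(1) + 2*(5)*conj(1) + 3*(5)*conj(-1) + 3*(-1)*conj(-1)]
      = (1/12)[(11) + (5) + (-2) + (10) + (-15) + (3)] = 12/12 = 1
  <chi_rho, chi_3> = (1/12)[1*(11)*conj(1) + 1*(5)*conj(-1) + 2*(-1)*conj(-1) + 2*(5)*conj(1) + 3*(5)*conj(1) + 3*(-1)*conj(-1)]
      = (1/12)[(11) + (-5) + (2) + (10) + (15) + (3)] = 36/12 = 3
  <chi_rho, chi_4> = (1/12)[1*(11)*conj(1) + 1*(5)*conj(-1) + 2*(-1)*conj(-1) + 2*(5)*conj(1) + 3*(5)*conj(-1) + 3*(-1)*conj(1)]
      = (1/12)[(11) + (-5) + (2) + (10) + (-15) + (-3)] = 0/12 = 0
  <chi_rho, chi_5> = (1/12)[1*(11)*conj(2) + 1*(5)*conj(-2) + 2*(-1)*conj(1) + 2*(5)*conj(-1) + 3*(5)*conj(0) + 3*(-1)*conj(0)]
      = (1/12)[(22) + (-10) + (-2) + (-10) + (0) + (0)] = 0/12 = 0
  <chi_rho, chi_6> = (1/12)[1*(11)*conj(2) + 1*(5)*conj(2) + 2*(-1)*conj(-1) + 2*(5)*conj(-1) + 3*(5)*conj(0) + 3*(-1)*conj(0)]
      = (1/12)[(22) + (10) + (2) + (-10) + (0) + (0)] = 24/12 = 2
Dimension check: dim(rho) = sum (mult * dim) = 3*1 + 1*1 + 3*1 + 0*1 + 0*2 + 2*2 = 11 = chi_rho(e) = 11.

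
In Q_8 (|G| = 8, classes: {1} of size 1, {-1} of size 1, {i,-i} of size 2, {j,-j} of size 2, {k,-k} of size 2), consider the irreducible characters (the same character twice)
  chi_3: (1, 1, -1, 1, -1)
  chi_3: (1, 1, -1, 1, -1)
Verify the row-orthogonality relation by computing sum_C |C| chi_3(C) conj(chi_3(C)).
Sum = 8 = |G| = 8; so <chi_3, chi_3> = 1 (norm-1 confirms irreducibility).

Details: Compute term by term over conjugacy classes (|C| * chi_3(C) * conj(chi_3(C))):
  1*(1)*conj(1) + 1*(1)*conj(1) + 2*(-1)*conj(-1) + 2*(1)*conj(1) + 2*(-1)*conj(-1)
  = (1) + (1) + (2) + (2) + (2)
  = 8.
Dividing by |G| = 8 gives 8/8 = 1, matching the row-orthogonality relation <chi_3, chi_3> = [chi_3 = chi_3].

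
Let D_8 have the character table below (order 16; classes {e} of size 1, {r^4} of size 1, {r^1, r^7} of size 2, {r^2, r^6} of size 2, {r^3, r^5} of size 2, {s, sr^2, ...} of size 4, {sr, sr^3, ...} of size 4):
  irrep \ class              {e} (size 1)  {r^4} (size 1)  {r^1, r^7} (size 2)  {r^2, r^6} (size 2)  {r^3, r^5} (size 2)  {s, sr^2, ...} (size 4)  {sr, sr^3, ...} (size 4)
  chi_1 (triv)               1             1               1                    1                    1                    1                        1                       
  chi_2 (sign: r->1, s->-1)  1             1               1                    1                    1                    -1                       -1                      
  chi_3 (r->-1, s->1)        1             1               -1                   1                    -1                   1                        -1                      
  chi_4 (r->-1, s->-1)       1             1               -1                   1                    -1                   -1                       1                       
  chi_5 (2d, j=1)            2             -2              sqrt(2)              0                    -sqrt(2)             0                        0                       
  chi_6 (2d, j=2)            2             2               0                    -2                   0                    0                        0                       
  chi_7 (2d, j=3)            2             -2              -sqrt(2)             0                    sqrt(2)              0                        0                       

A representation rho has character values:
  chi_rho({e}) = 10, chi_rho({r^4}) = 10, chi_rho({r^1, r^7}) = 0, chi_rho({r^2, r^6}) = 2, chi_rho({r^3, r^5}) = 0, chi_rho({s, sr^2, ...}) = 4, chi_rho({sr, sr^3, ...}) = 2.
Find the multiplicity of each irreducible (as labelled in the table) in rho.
Multiplicities: chi_1: 3, chi_2: 0, chi_3: 2, chi_4: 1, chi_5: 0, chi_6: 2, chi_7: 0.

Explanation: Use <chi_rho, chi> = (1/|G|) sum_C |C| * chi_rho(C) * conj(chi(C)) with |G| = 16 for each irreducible chi in the table:
  <chi_rho, chi_1> = (1/16)[1*(10)*conj(1) + 1*(10)*conj(1) + 2*(0)*conj(1) + 2*(2)*conj(1) + 2*(0)*conj(1) + 4*(4)*conj(1) + 4*(2)*conj(1)]
      = (1/16)[(10) + (10) + (0) + (4) + (0) + (16) + (8)] = 48/16 = 3
  <chi_rho, chi_2> = (1/16)[1*(10)*conj(1) + 1*(10)*conj(1) + 2*(0)*conj(1) + 2*(2)*conj(1) + 2*(0)*conj(1) + 4*(4)*conj(-1) + 4*(2)*conj(-1)]
      = (1/16)[(10) + (10) + (0) + (4) + (0) + (-16) + (-8)] = 0/16 = 0
  <chi_rho, chi_3> = (1/16)[1*(10)*conj(1) + 1*(10)*conj(1) + 2*(0)*conj(-1) + 2*(2)*conj(1) + 2*(0)*conj(-1) + 4*(4)*conj(1) + 4*(2)*conj(-1)]
      = (1/16)[(10) + (10) + (0) + (4) + (0) + (16) + (-8)] = 32/16 = 2
  <chi_rho, chi_4> = (1/16)[1*(10)*conj(1) + 1*(10)*conj(1) + 2*(0)*conj(-1) + 2*(2)*conj(1) + 2*(0)*conj(-1) + 4*(4)*conj(-1) + 4*(2)*conj(1)]
      = (1/16)[(10) + (10) + (0) + (4) + (0) + (-16) + (8)] = 16/16 = 1
  <chi_rho, chi_5> = (1/16)[1*(10)*conj(2) + 1*(10)*conj(-2) + 2*(0)*conj(sqrt(2)) + 2*(2)*conj(0) + 2*(0)*conj(-sqrt(2)) + 4*(4)*conj(0) + 4*(2)*conj(0)]
      = (1/16)[(20) + (-20) + (0) + (0) + (0) + (0) + (0)] = 0/16 = 0
  <chi_rho, chi_6> = (1/16)[1*(10)*conj(2) + 1*(10)*conj(2) + 2*(0)*conj(0) + 2*(2)*conj(-2) + 2*(0)*conj(0) + 4*(4)*conj(0) + 4*(2)*conj(0)]
      = (1/16)[(20) + (20) + (0) + (-8) + (0) + (0) + (0)] = 32/16 = 2
  <chi_rho, chi_7> = (1/16)[1*(10)*conj(2) + 1*(10)*conj(-2) + 2*(0)*conj(-sqrt(2)) + 2*(2)*conj(0) + 2*(0)*conj(sqrt(2)) + 4*(4)*conj(0) + 4*(2)*conj(0)]
      = (1/16)[(20) + (-20) + (0) + (0) + (0) + (0) + (0)] = 0/16 = 0
Dimension check: dim(rho) = sum (mult * dim) = 3*1 + 0*1 + 2*1 + 1*1 + 0*2 + 2*2 + 0*2 = 10 = chi_rho(e) = 10.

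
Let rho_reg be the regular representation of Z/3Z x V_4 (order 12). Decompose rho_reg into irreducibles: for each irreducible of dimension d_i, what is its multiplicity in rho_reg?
Each irreducible V_i of dimension d_i appears with multiplicity d_i, i.e. rho_reg = (direct sum over all irreducibles V_i) d_i V_i. The irreducible dimensions for Z/3Z x V_4 are 1, 1, 1, 1, 1, 1, 1, 1, 1, 1, 1, 1: 12 irreducibles of dimension 1, each with multiplicity 1. Total dimension 12*1*1 = 12 = |G|.

Justification: General theorem: in the regular representation of a finite group G, each irreducible appears with multiplicity equal to its dimension. Check: dim(rho_reg) = sum d_i^2 = 1 + 1 + 1 + 1 + 1 + 1 + 1 + 1 + 1 + 1 + 1 + 1 = 12 = |G|.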